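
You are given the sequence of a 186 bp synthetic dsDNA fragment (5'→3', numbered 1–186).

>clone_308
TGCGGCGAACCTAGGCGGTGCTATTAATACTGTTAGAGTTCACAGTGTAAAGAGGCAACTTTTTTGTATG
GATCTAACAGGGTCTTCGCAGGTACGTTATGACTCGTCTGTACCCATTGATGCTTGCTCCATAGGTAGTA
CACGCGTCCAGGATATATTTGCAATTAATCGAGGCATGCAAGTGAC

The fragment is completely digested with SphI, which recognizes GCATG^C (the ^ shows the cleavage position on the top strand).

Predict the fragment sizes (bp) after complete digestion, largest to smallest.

The SphI site (GCATGC) starts at position 174.
SphI cuts after base 5 of each site (before the last base), so after position 178.
Linear molecule, 1 cut → 2 fragments:
  1–178 → 178 bp
  179–186 → 8 bp
Sorted largest to smallest: 178, 8 bp.

178, 8 bp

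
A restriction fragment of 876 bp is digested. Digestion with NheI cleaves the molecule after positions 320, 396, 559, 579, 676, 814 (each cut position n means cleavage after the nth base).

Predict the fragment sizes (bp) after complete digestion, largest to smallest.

320, 163, 138, 97, 76, 62, 20 bp

Linear molecule, 6 cuts → 7 fragments:
  320 − 0 = 320 bp
  396 − 320 = 76 bp
  559 − 396 = 163 bp
  579 − 559 = 20 bp
  676 − 579 = 97 bp
  814 − 676 = 138 bp
  876 − 814 = 62 bp
Sorted largest to smallest: 320, 163, 138, 97, 76, 62, 20 bp.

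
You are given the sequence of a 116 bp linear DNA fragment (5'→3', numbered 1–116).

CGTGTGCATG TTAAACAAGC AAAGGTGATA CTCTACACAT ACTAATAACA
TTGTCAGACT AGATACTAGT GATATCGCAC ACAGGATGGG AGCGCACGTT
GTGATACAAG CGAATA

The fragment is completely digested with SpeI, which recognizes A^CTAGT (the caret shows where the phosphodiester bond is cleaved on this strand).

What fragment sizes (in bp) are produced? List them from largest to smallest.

The SpeI site (ACTAGT) starts at position 65.
SpeI cuts after the first base of each site, so after position 65.
Linear molecule, 1 cut → 2 fragments:
  1–65 → 65 bp
  66–116 → 51 bp
Sorted largest to smallest: 65, 51 bp.

65, 51 bp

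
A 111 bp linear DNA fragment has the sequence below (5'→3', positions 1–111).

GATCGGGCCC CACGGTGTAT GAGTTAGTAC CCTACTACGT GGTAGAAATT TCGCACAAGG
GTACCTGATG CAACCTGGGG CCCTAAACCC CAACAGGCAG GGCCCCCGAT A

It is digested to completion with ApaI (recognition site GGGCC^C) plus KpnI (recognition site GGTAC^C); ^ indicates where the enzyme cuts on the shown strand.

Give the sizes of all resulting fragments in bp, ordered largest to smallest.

ApaI sites (GGGCCC) start at positions 5, 78, 100.
ApaI cuts after base 5 of each site (before the last base), so after positions 9, 82, 104.
The KpnI site (GGTACC) starts at position 60.
KpnI cuts after base 5 of each site (before the last base), so after position 64.
Combined cut positions: 9, 64, 82, 104.
Linear molecule, 4 cuts → 5 fragments:
  1–9 → 9 bp
  10–64 → 55 bp
  65–82 → 18 bp
  83–104 → 22 bp
  105–111 → 7 bp
Sorted largest to smallest: 55, 22, 18, 9, 7 bp.

55, 22, 18, 9, 7 bp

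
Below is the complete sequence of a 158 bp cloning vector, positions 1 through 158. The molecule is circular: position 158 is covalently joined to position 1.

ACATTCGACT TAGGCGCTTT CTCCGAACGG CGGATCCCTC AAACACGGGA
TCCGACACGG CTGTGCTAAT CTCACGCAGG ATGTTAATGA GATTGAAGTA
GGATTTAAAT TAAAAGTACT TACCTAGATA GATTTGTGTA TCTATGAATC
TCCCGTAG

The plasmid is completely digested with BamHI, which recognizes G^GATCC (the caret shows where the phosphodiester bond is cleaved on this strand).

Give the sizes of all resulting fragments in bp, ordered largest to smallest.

BamHI sites (GGATCC) start at positions 32, 48.
BamHI cuts after the first base of each site, so after positions 32, 48.
Circular molecule, 2 cuts → 2 fragments:
  33–48 → 16 bp
  49–158 then 1–32 → 110 + 32 = 142 bp
Sorted largest to smallest: 142, 16 bp.

142, 16 bp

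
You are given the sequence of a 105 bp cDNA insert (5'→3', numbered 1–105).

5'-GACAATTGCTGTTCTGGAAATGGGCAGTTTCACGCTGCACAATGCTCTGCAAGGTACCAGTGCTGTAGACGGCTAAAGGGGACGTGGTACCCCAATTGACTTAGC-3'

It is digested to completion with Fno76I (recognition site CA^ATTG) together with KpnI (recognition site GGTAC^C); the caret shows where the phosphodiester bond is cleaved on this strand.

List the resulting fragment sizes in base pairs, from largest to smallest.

53, 33, 11, 4, 4 bp

Fno76I sites (CAATTG) start at positions 3, 93.
Fno76I cuts after base 2 of each site, so after positions 4, 94.
KpnI sites (GGTACC) start at positions 53, 86.
KpnI cuts after base 5 of each site (before the last base), so after positions 57, 90.
Combined cut positions: 4, 57, 90, 94.
Linear molecule, 4 cuts → 5 fragments:
  1–4 → 4 bp
  5–57 → 53 bp
  58–90 → 33 bp
  91–94 → 4 bp
  95–105 → 11 bp
Sorted largest to smallest: 53, 33, 11, 4, 4 bp.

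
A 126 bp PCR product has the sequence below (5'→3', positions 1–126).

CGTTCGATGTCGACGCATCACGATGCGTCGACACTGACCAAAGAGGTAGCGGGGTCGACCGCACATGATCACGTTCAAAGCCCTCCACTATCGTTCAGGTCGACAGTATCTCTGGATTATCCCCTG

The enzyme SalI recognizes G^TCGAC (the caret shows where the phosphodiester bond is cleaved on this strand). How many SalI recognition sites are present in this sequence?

4

GTCGAC occurs starting at positions 9, 27, 54, 99.
SalI cuts at 4 sites.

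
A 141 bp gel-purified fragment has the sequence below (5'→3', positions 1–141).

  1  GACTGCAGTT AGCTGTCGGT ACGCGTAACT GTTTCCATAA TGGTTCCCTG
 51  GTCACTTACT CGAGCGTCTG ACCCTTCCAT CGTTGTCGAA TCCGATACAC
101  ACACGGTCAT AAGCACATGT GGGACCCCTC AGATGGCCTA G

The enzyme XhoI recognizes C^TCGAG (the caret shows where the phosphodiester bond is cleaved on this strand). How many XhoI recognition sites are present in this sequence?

1

CTCGAG occurs starting at position 59.
XhoI cuts at 1 site.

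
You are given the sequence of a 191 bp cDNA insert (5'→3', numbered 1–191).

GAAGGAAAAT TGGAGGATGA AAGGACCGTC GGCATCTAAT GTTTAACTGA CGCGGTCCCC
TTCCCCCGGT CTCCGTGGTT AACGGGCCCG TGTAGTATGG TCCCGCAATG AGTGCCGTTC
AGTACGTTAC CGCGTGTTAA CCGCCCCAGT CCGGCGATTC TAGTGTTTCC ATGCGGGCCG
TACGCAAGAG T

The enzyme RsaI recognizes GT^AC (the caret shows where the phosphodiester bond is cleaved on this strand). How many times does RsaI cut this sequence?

2

GTAC occurs starting at positions 122, 180.
RsaI cuts at 2 sites.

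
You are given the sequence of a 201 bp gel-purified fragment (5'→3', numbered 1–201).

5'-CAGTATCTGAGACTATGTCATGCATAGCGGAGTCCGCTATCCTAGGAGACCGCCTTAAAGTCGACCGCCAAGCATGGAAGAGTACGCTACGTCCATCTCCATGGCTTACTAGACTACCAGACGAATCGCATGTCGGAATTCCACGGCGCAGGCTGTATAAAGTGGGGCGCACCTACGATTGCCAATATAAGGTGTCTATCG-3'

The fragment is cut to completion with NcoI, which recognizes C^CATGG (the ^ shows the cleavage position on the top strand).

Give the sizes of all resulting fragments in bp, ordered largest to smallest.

102, 99 bp

The NcoI site (CCATGG) starts at position 99.
NcoI cuts after the first base of each site, so after position 99.
Linear molecule, 1 cut → 2 fragments:
  1–99 → 99 bp
  100–201 → 102 bp
Sorted largest to smallest: 102, 99 bp.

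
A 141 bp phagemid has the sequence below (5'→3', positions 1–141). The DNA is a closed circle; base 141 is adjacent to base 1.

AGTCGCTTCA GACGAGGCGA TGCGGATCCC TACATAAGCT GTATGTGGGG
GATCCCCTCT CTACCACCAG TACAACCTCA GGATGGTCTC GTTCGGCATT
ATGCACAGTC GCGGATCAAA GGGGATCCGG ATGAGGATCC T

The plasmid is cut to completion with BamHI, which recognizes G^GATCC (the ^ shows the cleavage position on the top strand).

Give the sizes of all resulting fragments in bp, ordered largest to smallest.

BamHI sites (GGATCC) start at positions 24, 50, 123, 135.
BamHI cuts after the first base of each site, so after positions 24, 50, 123, 135.
Circular molecule, 4 cuts → 4 fragments:
  25–50 → 26 bp
  51–123 → 73 bp
  124–135 → 12 bp
  136–141 then 1–24 → 6 + 24 = 30 bp
Sorted largest to smallest: 73, 30, 26, 12 bp.

73, 30, 26, 12 bp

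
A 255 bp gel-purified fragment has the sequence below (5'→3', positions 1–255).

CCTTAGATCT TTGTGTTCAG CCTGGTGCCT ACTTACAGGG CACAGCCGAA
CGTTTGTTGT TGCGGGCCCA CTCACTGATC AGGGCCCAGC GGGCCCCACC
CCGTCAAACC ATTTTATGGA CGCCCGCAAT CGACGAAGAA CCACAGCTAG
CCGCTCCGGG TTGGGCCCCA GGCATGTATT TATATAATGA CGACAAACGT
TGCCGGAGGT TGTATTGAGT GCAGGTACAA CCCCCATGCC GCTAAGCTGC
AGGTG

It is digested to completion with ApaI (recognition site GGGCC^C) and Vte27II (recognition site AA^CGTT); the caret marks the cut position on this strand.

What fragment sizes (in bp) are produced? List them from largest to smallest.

72, 58, 50, 30, 18, 18, 9 bp

ApaI sites (GGGCCC) start at positions 64, 82, 91, 163.
ApaI cuts after base 5 of each site (before the last base), so after positions 68, 86, 95, 167.
Vte27II sites (AACGTT) start at positions 49, 196.
Vte27II cuts after base 2 of each site, so after positions 50, 197.
Combined cut positions: 50, 68, 86, 95, 167, 197.
Linear molecule, 6 cuts → 7 fragments:
  1–50 → 50 bp
  51–68 → 18 bp
  69–86 → 18 bp
  87–95 → 9 bp
  96–167 → 72 bp
  168–197 → 30 bp
  198–255 → 58 bp
Sorted largest to smallest: 72, 58, 50, 30, 18, 18, 9 bp.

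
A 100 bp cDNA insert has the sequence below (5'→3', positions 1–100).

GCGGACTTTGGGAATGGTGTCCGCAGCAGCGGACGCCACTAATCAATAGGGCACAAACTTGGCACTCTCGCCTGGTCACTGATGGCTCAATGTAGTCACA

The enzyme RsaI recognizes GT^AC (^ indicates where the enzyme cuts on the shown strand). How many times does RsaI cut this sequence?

0

No occurrence of GTAC is present in the sequence.
RsaI does not cut: 0 sites.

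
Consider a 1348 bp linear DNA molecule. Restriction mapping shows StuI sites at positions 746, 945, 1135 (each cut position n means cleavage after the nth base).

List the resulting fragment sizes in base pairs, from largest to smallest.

Linear molecule, 3 cuts → 4 fragments:
  746 − 0 = 746 bp
  945 − 746 = 199 bp
  1135 − 945 = 190 bp
  1348 − 1135 = 213 bp
Sorted largest to smallest: 746, 213, 199, 190 bp.

746, 213, 199, 190 bp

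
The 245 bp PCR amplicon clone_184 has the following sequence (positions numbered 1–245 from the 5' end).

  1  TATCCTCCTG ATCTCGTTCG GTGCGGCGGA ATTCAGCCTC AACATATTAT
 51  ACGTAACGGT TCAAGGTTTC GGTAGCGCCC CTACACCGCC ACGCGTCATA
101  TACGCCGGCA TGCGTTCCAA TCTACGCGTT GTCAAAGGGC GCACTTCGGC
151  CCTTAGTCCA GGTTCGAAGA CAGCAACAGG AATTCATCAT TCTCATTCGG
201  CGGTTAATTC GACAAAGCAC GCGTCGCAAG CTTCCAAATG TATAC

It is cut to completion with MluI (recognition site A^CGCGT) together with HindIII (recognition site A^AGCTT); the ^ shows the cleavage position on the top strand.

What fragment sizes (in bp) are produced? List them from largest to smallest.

95, 91, 33, 17, 9 bp

MluI sites (ACGCGT) start at positions 91, 124, 219.
MluI cuts after the first base of each site, so after positions 91, 124, 219.
The HindIII site (AAGCTT) starts at position 228.
HindIII cuts after the first base of each site, so after position 228.
Combined cut positions: 91, 124, 219, 228.
Linear molecule, 4 cuts → 5 fragments:
  1–91 → 91 bp
  92–124 → 33 bp
  125–219 → 95 bp
  220–228 → 9 bp
  229–245 → 17 bp
Sorted largest to smallest: 95, 91, 33, 17, 9 bp.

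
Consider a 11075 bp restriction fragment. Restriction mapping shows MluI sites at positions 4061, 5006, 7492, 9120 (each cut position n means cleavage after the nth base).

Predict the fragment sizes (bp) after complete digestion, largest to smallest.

Linear molecule, 4 cuts → 5 fragments:
  4061 − 0 = 4061 bp
  5006 − 4061 = 945 bp
  7492 − 5006 = 2486 bp
  9120 − 7492 = 1628 bp
  11075 − 9120 = 1955 bp
Sorted largest to smallest: 4061, 2486, 1955, 1628, 945 bp.

4061, 2486, 1955, 1628, 945 bp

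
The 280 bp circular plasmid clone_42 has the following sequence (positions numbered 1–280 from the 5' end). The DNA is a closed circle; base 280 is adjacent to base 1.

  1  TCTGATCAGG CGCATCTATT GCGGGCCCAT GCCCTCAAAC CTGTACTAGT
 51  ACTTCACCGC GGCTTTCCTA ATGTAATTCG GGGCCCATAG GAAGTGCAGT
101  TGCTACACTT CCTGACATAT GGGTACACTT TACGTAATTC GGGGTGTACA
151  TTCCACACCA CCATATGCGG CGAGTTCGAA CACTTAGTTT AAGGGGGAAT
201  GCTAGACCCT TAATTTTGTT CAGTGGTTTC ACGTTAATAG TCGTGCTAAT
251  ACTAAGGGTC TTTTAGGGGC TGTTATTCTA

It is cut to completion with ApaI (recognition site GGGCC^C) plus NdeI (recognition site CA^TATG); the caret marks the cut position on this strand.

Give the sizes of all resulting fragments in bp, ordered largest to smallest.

144, 58, 46, 32 bp

ApaI sites (GGGCCC) start at positions 23, 81.
ApaI cuts after base 5 of each site (before the last base), so after positions 27, 85.
NdeI sites (CATATG) start at positions 116, 162.
NdeI cuts after base 2 of each site, so after positions 117, 163.
Combined cut positions: 27, 85, 117, 163.
Circular molecule, 4 cuts → 4 fragments:
  28–85 → 58 bp
  86–117 → 32 bp
  118–163 → 46 bp
  164–280 then 1–27 → 117 + 27 = 144 bp
Sorted largest to smallest: 144, 58, 46, 32 bp.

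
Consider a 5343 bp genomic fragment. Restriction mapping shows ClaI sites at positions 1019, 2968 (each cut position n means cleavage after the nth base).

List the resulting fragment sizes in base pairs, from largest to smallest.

2375, 1949, 1019 bp

Linear molecule, 2 cuts → 3 fragments:
  1019 − 0 = 1019 bp
  2968 − 1019 = 1949 bp
  5343 − 2968 = 2375 bp
Sorted largest to smallest: 2375, 1949, 1019 bp.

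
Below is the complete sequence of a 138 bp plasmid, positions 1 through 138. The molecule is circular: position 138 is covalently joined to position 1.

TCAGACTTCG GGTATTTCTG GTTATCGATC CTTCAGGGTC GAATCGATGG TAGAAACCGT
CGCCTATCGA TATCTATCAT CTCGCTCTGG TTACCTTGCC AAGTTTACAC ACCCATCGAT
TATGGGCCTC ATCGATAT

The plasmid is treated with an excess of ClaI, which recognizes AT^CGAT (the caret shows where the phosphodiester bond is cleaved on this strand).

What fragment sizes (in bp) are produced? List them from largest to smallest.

ClaI sites (ATCGAT) start at positions 24, 43, 66, 115, 131.
ClaI cuts after base 2 of each site, so after positions 25, 44, 67, 116, 132.
Circular molecule, 5 cuts → 5 fragments:
  26–44 → 19 bp
  45–67 → 23 bp
  68–116 → 49 bp
  117–132 → 16 bp
  133–138 then 1–25 → 6 + 25 = 31 bp
Sorted largest to smallest: 49, 31, 23, 19, 16 bp.

49, 31, 23, 19, 16 bp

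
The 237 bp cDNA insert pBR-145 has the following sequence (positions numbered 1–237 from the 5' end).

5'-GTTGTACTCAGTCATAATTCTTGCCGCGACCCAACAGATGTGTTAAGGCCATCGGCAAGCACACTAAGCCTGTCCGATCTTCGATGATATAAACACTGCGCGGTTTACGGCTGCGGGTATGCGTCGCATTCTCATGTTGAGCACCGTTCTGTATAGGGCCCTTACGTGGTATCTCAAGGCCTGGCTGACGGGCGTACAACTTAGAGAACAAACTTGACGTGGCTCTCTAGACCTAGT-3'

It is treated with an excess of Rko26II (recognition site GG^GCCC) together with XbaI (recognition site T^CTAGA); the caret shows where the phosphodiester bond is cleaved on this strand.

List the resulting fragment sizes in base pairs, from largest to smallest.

157, 69, 11 bp

The Rko26II site (GGGCCC) starts at position 156.
Rko26II cuts after base 2 of each site, so after position 157.
The XbaI site (TCTAGA) starts at position 226.
XbaI cuts after the first base of each site, so after position 226.
Combined cut positions: 157, 226.
Linear molecule, 2 cuts → 3 fragments:
  1–157 → 157 bp
  158–226 → 69 bp
  227–237 → 11 bp
Sorted largest to smallest: 157, 69, 11 bp.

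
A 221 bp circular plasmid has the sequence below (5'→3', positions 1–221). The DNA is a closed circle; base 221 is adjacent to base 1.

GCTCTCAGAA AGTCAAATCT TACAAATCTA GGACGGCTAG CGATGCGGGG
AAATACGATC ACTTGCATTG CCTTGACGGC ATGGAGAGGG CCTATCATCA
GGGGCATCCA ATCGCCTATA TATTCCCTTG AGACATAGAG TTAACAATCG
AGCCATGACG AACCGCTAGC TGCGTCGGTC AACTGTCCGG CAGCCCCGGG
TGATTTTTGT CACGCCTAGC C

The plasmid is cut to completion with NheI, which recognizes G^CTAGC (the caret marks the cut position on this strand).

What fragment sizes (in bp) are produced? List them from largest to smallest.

129, 92 bp

NheI sites (GCTAGC) start at positions 36, 165.
NheI cuts after the first base of each site, so after positions 36, 165.
Circular molecule, 2 cuts → 2 fragments:
  37–165 → 129 bp
  166–221 then 1–36 → 56 + 36 = 92 bp
Sorted largest to smallest: 129, 92 bp.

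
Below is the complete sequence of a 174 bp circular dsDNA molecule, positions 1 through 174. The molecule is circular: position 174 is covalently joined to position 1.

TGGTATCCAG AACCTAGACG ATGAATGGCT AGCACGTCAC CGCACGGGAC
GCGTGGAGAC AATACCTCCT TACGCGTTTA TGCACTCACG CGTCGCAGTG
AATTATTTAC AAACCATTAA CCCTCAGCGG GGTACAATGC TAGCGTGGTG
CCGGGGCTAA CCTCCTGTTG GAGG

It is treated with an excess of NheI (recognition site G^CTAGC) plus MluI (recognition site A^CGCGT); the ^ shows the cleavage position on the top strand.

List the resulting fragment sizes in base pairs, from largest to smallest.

63, 51, 23, 21, 16 bp

NheI sites (GCTAGC) start at positions 28, 139.
NheI cuts after the first base of each site, so after positions 28, 139.
MluI sites (ACGCGT) start at positions 49, 72, 88.
MluI cuts after the first base of each site, so after positions 49, 72, 88.
Combined cut positions: 28, 49, 72, 88, 139.
Circular molecule, 5 cuts → 5 fragments:
  29–49 → 21 bp
  50–72 → 23 bp
  73–88 → 16 bp
  89–139 → 51 bp
  140–174 then 1–28 → 35 + 28 = 63 bp
Sorted largest to smallest: 63, 51, 23, 21, 16 bp.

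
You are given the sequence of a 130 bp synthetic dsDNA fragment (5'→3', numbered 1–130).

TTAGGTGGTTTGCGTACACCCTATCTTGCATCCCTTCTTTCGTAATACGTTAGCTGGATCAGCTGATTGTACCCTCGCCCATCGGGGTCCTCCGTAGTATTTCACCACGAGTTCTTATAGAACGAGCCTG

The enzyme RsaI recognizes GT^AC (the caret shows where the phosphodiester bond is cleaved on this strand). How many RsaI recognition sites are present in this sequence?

2

GTAC occurs starting at positions 14, 69.
RsaI cuts at 2 sites.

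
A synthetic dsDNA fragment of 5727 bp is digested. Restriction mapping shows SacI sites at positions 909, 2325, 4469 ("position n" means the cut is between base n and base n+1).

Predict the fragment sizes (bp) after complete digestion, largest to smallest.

Linear molecule, 3 cuts → 4 fragments:
  909 − 0 = 909 bp
  2325 − 909 = 1416 bp
  4469 − 2325 = 2144 bp
  5727 − 4469 = 1258 bp
Sorted largest to smallest: 2144, 1416, 1258, 909 bp.

2144, 1416, 1258, 909 bp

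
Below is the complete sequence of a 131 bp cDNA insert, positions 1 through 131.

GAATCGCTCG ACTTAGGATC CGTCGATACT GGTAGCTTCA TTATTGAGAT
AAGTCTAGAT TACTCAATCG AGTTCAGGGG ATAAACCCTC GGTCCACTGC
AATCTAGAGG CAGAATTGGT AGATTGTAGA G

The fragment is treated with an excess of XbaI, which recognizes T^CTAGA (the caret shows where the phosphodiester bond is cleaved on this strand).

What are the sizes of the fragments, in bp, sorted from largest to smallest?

54, 49, 28 bp

XbaI sites (TCTAGA) start at positions 54, 103.
XbaI cuts after the first base of each site, so after positions 54, 103.
Linear molecule, 2 cuts → 3 fragments:
  1–54 → 54 bp
  55–103 → 49 bp
  104–131 → 28 bp
Sorted largest to smallest: 54, 49, 28 bp.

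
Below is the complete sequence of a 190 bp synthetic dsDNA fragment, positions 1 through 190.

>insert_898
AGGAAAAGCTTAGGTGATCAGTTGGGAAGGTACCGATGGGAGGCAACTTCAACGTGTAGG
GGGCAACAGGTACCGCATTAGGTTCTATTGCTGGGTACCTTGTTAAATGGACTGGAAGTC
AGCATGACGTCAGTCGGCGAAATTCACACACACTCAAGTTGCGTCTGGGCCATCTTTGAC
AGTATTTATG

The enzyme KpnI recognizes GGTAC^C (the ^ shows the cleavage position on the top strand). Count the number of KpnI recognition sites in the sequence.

GGTACC occurs starting at positions 29, 69, 94.
KpnI cuts at 3 sites.

3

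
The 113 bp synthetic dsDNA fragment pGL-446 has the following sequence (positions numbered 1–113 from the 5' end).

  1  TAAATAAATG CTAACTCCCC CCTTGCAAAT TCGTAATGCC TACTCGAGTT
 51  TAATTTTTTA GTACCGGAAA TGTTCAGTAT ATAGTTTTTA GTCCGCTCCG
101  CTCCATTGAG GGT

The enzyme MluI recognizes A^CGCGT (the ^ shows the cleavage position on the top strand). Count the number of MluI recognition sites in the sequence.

0

No occurrence of ACGCGT is present in the sequence.
MluI does not cut: 0 sites.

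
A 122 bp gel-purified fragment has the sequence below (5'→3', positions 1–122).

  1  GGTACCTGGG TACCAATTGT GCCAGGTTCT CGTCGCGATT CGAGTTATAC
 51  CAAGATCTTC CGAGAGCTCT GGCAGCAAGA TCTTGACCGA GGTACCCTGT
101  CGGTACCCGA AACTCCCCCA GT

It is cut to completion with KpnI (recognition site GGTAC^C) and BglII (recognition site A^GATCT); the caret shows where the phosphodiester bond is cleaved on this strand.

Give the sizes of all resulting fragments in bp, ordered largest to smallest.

40, 25, 17, 16, 11, 8, 5 bp

KpnI sites (GGTACC) start at positions 1, 9, 91, 102.
KpnI cuts after base 5 of each site (before the last base), so after positions 5, 13, 95, 106.
BglII sites (AGATCT) start at positions 53, 78.
BglII cuts after the first base of each site, so after positions 53, 78.
Combined cut positions: 5, 13, 53, 78, 95, 106.
Linear molecule, 6 cuts → 7 fragments:
  1–5 → 5 bp
  6–13 → 8 bp
  14–53 → 40 bp
  54–78 → 25 bp
  79–95 → 17 bp
  96–106 → 11 bp
  107–122 → 16 bp
Sorted largest to smallest: 40, 25, 17, 16, 11, 8, 5 bp.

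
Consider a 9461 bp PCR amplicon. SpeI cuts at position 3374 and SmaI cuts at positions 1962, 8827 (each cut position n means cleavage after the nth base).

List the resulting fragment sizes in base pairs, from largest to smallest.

5453, 1962, 1412, 634 bp

Combined cut positions (sorted): 1962, 3374, 8827.
Linear molecule, 3 cuts → 4 fragments:
  1962 − 0 = 1962 bp
  3374 − 1962 = 1412 bp
  8827 − 3374 = 5453 bp
  9461 − 8827 = 634 bp
Sorted largest to smallest: 5453, 1962, 1412, 634 bp.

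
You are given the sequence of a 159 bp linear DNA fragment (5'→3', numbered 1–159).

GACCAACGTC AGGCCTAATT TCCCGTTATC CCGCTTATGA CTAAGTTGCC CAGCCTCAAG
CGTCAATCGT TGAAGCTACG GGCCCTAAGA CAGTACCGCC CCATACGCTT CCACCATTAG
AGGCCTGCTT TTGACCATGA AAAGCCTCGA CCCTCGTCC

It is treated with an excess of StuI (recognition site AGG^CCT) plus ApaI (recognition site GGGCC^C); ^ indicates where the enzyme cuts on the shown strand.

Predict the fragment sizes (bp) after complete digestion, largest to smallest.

71, 39, 36, 13 bp

StuI sites (AGGCCT) start at positions 11, 121.
StuI cuts after base 3 of each site, so after positions 13, 123.
The ApaI site (GGGCCC) starts at position 80.
ApaI cuts after base 5 of each site (before the last base), so after position 84.
Combined cut positions: 13, 84, 123.
Linear molecule, 3 cuts → 4 fragments:
  1–13 → 13 bp
  14–84 → 71 bp
  85–123 → 39 bp
  124–159 → 36 bp
Sorted largest to smallest: 71, 39, 36, 13 bp.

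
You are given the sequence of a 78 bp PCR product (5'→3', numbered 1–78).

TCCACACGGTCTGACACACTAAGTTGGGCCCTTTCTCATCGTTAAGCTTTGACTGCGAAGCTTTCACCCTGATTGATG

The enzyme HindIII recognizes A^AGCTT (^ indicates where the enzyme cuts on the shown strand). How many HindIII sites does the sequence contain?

AAGCTT occurs starting at positions 44, 58.
HindIII cuts at 2 sites.

2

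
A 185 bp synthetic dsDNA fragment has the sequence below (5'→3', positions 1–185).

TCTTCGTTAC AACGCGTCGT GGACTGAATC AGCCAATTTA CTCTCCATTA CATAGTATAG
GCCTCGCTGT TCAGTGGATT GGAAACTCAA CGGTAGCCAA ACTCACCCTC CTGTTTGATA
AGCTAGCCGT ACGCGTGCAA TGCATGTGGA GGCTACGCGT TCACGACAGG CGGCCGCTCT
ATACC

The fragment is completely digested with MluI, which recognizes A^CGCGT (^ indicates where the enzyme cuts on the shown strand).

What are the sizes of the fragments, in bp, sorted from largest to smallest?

119, 30, 24, 12 bp

MluI sites (ACGCGT) start at positions 12, 131, 155.
MluI cuts after the first base of each site, so after positions 12, 131, 155.
Linear molecule, 3 cuts → 4 fragments:
  1–12 → 12 bp
  13–131 → 119 bp
  132–155 → 24 bp
  156–185 → 30 bp
Sorted largest to smallest: 119, 30, 24, 12 bp.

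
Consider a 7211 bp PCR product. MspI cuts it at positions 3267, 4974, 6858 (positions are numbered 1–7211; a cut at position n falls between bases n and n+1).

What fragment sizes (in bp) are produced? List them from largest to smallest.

3267, 1884, 1707, 353 bp

Linear molecule, 3 cuts → 4 fragments:
  3267 − 0 = 3267 bp
  4974 − 3267 = 1707 bp
  6858 − 4974 = 1884 bp
  7211 − 6858 = 353 bp
Sorted largest to smallest: 3267, 1884, 1707, 353 bp.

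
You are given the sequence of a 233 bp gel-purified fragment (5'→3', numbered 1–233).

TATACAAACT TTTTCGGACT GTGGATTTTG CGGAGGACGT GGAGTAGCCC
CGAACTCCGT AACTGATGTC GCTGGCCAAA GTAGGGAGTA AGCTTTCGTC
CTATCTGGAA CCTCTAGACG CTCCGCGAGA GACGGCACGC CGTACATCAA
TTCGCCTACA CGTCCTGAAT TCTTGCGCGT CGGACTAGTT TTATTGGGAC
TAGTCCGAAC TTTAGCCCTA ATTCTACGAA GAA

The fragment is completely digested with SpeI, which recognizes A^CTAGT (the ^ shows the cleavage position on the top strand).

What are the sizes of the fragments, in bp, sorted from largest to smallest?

184, 34, 15 bp

SpeI sites (ACTAGT) start at positions 184, 199.
SpeI cuts after the first base of each site, so after positions 184, 199.
Linear molecule, 2 cuts → 3 fragments:
  1–184 → 184 bp
  185–199 → 15 bp
  200–233 → 34 bp
Sorted largest to smallest: 184, 34, 15 bp.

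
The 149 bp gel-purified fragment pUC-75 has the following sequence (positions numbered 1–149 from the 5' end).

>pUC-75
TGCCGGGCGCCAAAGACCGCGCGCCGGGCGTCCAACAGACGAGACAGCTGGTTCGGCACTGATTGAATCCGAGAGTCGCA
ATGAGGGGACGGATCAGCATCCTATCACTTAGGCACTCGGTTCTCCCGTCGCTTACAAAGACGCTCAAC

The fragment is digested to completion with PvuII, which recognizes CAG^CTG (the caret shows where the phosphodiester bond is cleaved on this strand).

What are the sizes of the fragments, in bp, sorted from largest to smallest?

102, 47 bp

The PvuII site (CAGCTG) starts at position 45.
PvuII cuts after base 3 of each site, so after position 47.
Linear molecule, 1 cut → 2 fragments:
  1–47 → 47 bp
  48–149 → 102 bp
Sorted largest to smallest: 102, 47 bp.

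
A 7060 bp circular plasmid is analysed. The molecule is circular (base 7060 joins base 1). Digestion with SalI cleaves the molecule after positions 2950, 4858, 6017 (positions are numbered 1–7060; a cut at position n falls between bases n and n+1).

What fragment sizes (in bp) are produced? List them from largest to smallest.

3993, 1908, 1159 bp

Circular molecule, 3 cuts → 3 fragments:
  4858 − 2950 = 1908 bp
  6017 − 4858 = 1159 bp
  wrap: 7060 − 6017 + 2950 = 3993 bp
Sorted largest to smallest: 3993, 1908, 1159 bp.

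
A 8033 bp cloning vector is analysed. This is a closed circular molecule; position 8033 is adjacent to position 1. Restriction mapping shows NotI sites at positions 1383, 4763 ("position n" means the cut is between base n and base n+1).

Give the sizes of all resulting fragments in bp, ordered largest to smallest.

4653, 3380 bp

Circular molecule, 2 cuts → 2 fragments:
  4763 − 1383 = 3380 bp
  wrap: 8033 − 4763 + 1383 = 4653 bp
Sorted largest to smallest: 4653, 3380 bp.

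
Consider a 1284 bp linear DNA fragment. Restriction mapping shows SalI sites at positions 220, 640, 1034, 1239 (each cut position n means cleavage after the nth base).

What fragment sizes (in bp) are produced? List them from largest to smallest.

420, 394, 220, 205, 45 bp

Linear molecule, 4 cuts → 5 fragments:
  220 − 0 = 220 bp
  640 − 220 = 420 bp
  1034 − 640 = 394 bp
  1239 − 1034 = 205 bp
  1284 − 1239 = 45 bp
Sorted largest to smallest: 420, 394, 220, 205, 45 bp.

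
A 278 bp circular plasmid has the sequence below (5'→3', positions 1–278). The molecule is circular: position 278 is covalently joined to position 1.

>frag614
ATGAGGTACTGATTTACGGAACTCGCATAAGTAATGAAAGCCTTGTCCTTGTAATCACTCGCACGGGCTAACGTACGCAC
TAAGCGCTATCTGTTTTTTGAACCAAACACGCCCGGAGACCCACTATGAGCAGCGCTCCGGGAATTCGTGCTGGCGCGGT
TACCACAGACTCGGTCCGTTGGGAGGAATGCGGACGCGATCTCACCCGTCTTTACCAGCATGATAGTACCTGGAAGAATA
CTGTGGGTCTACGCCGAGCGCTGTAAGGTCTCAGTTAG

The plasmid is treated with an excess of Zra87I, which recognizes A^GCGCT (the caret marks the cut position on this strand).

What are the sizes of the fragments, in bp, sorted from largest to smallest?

125, 104, 49 bp

Zra87I sites (AGCGCT) start at positions 83, 132, 257.
Zra87I cuts after the first base of each site, so after positions 83, 132, 257.
Circular molecule, 3 cuts → 3 fragments:
  84–132 → 49 bp
  133–257 → 125 bp
  258–278 then 1–83 → 21 + 83 = 104 bp
Sorted largest to smallest: 125, 104, 49 bp.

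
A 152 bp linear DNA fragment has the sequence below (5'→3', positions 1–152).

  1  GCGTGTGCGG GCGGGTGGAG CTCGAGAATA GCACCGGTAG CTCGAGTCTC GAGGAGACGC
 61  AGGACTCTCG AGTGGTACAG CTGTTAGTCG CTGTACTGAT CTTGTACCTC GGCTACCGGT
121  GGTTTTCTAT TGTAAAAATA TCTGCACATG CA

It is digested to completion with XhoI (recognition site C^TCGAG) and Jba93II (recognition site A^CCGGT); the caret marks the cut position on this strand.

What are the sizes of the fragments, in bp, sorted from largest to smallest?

48, 37, 21, 19, 12, 8, 7 bp

XhoI sites (CTCGAG) start at positions 21, 41, 48, 67.
XhoI cuts after the first base of each site, so after positions 21, 41, 48, 67.
Jba93II sites (ACCGGT) start at positions 33, 115.
Jba93II cuts after the first base of each site, so after positions 33, 115.
Combined cut positions: 21, 33, 41, 48, 67, 115.
Linear molecule, 6 cuts → 7 fragments:
  1–21 → 21 bp
  22–33 → 12 bp
  34–41 → 8 bp
  42–48 → 7 bp
  49–67 → 19 bp
  68–115 → 48 bp
  116–152 → 37 bp
Sorted largest to smallest: 48, 37, 21, 19, 12, 8, 7 bp.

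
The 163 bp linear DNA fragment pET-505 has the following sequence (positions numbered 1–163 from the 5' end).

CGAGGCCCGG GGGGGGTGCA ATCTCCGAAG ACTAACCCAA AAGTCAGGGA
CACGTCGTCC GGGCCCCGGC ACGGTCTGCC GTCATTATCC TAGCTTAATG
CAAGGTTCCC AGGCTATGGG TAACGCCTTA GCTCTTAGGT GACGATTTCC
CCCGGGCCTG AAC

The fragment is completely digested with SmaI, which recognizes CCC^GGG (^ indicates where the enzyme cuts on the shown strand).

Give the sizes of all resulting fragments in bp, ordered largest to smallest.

145, 10, 8 bp

SmaI sites (CCCGGG) start at positions 6, 151.
SmaI cuts after base 3 of each site, so after positions 8, 153.
Linear molecule, 2 cuts → 3 fragments:
  1–8 → 8 bp
  9–153 → 145 bp
  154–163 → 10 bp
Sorted largest to smallest: 145, 10, 8 bp.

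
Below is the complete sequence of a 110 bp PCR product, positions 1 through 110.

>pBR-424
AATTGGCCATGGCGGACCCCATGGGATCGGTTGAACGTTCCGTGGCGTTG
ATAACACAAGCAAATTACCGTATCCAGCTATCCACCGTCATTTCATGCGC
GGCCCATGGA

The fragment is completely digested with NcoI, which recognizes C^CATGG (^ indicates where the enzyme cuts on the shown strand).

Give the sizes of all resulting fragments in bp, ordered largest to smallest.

NcoI sites (CCATGG) start at positions 7, 19, 104.
NcoI cuts after the first base of each site, so after positions 7, 19, 104.
Linear molecule, 3 cuts → 4 fragments:
  1–7 → 7 bp
  8–19 → 12 bp
  20–104 → 85 bp
  105–110 → 6 bp
Sorted largest to smallest: 85, 12, 7, 6 bp.

85, 12, 7, 6 bp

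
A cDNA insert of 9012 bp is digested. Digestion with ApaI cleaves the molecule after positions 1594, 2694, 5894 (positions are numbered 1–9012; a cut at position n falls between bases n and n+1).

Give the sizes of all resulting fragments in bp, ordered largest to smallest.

3200, 3118, 1594, 1100 bp

Linear molecule, 3 cuts → 4 fragments:
  1594 − 0 = 1594 bp
  2694 − 1594 = 1100 bp
  5894 − 2694 = 3200 bp
  9012 − 5894 = 3118 bp
Sorted largest to smallest: 3200, 3118, 1594, 1100 bp.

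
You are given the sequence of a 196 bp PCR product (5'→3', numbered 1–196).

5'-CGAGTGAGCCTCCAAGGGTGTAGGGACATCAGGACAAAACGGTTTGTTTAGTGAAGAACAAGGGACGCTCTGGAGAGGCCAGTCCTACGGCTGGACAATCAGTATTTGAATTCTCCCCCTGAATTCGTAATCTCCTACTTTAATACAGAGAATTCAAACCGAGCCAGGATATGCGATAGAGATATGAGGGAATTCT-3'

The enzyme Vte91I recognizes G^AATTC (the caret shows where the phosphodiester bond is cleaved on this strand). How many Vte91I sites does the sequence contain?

GAATTC occurs starting at positions 108, 121, 150, 190.
Vte91I cuts at 4 sites.

4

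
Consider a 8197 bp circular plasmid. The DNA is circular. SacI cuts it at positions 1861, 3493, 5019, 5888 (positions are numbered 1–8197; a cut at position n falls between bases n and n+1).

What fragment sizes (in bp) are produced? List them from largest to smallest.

Circular molecule, 4 cuts → 4 fragments:
  3493 − 1861 = 1632 bp
  5019 − 3493 = 1526 bp
  5888 − 5019 = 869 bp
  wrap: 8197 − 5888 + 1861 = 4170 bp
Sorted largest to smallest: 4170, 1632, 1526, 869 bp.

4170, 1632, 1526, 869 bp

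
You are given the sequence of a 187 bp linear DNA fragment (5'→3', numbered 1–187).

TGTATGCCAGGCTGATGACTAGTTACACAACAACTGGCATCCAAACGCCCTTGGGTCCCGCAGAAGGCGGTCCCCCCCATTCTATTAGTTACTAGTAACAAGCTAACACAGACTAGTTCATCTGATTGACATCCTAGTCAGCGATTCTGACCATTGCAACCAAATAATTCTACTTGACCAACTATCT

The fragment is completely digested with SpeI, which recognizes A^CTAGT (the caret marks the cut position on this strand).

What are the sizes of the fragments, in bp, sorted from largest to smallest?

SpeI sites (ACTAGT) start at positions 18, 91, 112.
SpeI cuts after the first base of each site, so after positions 18, 91, 112.
Linear molecule, 3 cuts → 4 fragments:
  1–18 → 18 bp
  19–91 → 73 bp
  92–112 → 21 bp
  113–187 → 75 bp
Sorted largest to smallest: 75, 73, 21, 18 bp.

75, 73, 21, 18 bp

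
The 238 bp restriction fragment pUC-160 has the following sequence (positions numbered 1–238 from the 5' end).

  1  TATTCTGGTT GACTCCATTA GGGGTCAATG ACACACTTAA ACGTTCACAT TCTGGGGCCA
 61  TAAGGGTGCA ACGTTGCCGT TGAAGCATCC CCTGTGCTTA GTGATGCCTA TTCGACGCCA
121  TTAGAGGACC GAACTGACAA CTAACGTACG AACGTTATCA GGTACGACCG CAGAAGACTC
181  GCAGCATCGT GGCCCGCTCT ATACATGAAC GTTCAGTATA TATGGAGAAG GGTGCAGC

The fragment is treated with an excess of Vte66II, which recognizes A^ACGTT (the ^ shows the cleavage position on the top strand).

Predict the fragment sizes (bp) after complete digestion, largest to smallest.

Vte66II sites (AACGTT) start at positions 40, 70, 151, 208.
Vte66II cuts after the first base of each site, so after positions 40, 70, 151, 208.
Linear molecule, 4 cuts → 5 fragments:
  1–40 → 40 bp
  41–70 → 30 bp
  71–151 → 81 bp
  152–208 → 57 bp
  209–238 → 30 bp
Sorted largest to smallest: 81, 57, 40, 30, 30 bp.

81, 57, 40, 30, 30 bp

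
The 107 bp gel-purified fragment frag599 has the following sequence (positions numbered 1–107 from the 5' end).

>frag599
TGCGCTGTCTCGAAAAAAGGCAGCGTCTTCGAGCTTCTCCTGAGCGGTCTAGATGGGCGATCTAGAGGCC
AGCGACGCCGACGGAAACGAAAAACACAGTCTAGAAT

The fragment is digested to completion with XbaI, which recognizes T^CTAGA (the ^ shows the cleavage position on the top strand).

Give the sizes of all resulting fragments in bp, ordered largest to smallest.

XbaI sites (TCTAGA) start at positions 48, 61, 100.
XbaI cuts after the first base of each site, so after positions 48, 61, 100.
Linear molecule, 3 cuts → 4 fragments:
  1–48 → 48 bp
  49–61 → 13 bp
  62–100 → 39 bp
  101–107 → 7 bp
Sorted largest to smallest: 48, 39, 13, 7 bp.

48, 39, 13, 7 bp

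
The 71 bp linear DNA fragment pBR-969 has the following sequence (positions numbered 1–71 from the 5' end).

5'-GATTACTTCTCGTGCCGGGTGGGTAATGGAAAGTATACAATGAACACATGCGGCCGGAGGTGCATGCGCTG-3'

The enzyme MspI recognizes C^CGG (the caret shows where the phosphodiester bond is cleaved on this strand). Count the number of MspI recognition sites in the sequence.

2

CCGG occurs starting at positions 15, 54.
MspI cuts at 2 sites.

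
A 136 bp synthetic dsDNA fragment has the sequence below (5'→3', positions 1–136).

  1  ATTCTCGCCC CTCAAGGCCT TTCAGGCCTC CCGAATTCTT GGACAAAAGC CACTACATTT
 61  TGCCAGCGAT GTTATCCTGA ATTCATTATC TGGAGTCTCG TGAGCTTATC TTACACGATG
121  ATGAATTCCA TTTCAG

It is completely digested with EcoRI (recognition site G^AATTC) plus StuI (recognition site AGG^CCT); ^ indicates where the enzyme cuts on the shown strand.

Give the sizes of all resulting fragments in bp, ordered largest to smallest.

EcoRI sites (GAATTC) start at positions 33, 79, 123.
EcoRI cuts after the first base of each site, so after positions 33, 79, 123.
StuI sites (AGGCCT) start at positions 15, 24.
StuI cuts after base 3 of each site, so after positions 17, 26.
Combined cut positions: 17, 26, 33, 79, 123.
Linear molecule, 5 cuts → 6 fragments:
  1–17 → 17 bp
  18–26 → 9 bp
  27–33 → 7 bp
  34–79 → 46 bp
  80–123 → 44 bp
  124–136 → 13 bp
Sorted largest to smallest: 46, 44, 17, 13, 9, 7 bp.

46, 44, 17, 13, 9, 7 bp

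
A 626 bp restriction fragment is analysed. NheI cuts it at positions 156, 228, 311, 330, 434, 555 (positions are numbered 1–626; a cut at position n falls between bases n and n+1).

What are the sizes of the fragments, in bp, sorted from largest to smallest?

156, 121, 104, 83, 72, 71, 19 bp

Linear molecule, 6 cuts → 7 fragments:
  156 − 0 = 156 bp
  228 − 156 = 72 bp
  311 − 228 = 83 bp
  330 − 311 = 19 bp
  434 − 330 = 104 bp
  555 − 434 = 121 bp
  626 − 555 = 71 bp
Sorted largest to smallest: 156, 121, 104, 83, 72, 71, 19 bp.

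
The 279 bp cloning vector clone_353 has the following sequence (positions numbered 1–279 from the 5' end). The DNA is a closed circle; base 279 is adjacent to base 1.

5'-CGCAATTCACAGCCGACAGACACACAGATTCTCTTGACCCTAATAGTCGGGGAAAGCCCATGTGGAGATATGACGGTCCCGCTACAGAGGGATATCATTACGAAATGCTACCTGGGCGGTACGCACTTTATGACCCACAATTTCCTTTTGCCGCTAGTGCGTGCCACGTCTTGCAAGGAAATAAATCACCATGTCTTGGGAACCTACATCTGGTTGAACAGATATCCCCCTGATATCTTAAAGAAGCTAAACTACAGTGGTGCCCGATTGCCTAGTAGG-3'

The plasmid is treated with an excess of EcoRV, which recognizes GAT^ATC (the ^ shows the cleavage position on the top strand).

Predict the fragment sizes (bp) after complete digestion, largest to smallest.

138, 130, 11 bp

EcoRV sites (GATATC) start at positions 91, 221, 232.
EcoRV cuts after base 3 of each site, so after positions 93, 223, 234.
Circular molecule, 3 cuts → 3 fragments:
  94–223 → 130 bp
  224–234 → 11 bp
  235–279 then 1–93 → 45 + 93 = 138 bp
Sorted largest to smallest: 138, 130, 11 bp.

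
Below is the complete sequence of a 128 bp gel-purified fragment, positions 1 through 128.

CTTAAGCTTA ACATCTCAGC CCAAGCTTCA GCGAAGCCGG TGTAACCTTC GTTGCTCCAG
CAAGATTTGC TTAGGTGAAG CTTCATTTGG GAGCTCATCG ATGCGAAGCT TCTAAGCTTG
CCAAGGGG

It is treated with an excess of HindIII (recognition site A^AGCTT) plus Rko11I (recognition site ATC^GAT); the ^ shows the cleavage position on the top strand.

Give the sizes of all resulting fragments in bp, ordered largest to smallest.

55, 21, 19, 14, 8, 7, 4 bp

HindIII sites (AAGCTT) start at positions 4, 23, 78, 106, 114.
HindIII cuts after the first base of each site, so after positions 4, 23, 78, 106, 114.
The Rko11I site (ATCGAT) starts at position 97.
Rko11I cuts after base 3 of each site, so after position 99.
Combined cut positions: 4, 23, 78, 99, 106, 114.
Linear molecule, 6 cuts → 7 fragments:
  1–4 → 4 bp
  5–23 → 19 bp
  24–78 → 55 bp
  79–99 → 21 bp
  100–106 → 7 bp
  107–114 → 8 bp
  115–128 → 14 bp
Sorted largest to smallest: 55, 21, 19, 14, 8, 7, 4 bp.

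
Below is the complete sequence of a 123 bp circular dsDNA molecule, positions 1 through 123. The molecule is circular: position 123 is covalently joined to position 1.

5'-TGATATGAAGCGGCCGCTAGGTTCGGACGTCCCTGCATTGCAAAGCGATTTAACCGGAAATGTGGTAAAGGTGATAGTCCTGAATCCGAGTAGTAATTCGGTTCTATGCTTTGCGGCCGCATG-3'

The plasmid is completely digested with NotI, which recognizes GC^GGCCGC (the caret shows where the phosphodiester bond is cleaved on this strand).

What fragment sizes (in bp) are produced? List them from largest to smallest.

103, 20 bp

NotI sites (GCGGCCGC) start at positions 10, 113.
NotI cuts after base 2 of each site, so after positions 11, 114.
Circular molecule, 2 cuts → 2 fragments:
  12–114 → 103 bp
  115–123 then 1–11 → 9 + 11 = 20 bp
Sorted largest to smallest: 103, 20 bp.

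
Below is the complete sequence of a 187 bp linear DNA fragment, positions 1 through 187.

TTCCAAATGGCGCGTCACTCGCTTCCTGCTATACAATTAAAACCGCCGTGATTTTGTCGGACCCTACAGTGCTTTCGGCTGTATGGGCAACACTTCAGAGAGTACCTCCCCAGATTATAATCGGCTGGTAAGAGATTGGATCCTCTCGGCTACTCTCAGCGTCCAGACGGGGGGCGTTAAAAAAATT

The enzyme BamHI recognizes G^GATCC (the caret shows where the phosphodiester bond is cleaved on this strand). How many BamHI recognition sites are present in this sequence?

GGATCC occurs starting at position 138.
BamHI cuts at 1 site.

1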